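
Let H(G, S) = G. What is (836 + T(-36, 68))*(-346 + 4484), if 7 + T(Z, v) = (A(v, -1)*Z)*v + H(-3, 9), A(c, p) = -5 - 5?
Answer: 104716228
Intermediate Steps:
A(c, p) = -10
T(Z, v) = -10 - 10*Z*v (T(Z, v) = -7 + ((-10*Z)*v - 3) = -7 + (-10*Z*v - 3) = -7 + (-3 - 10*Z*v) = -10 - 10*Z*v)
(836 + T(-36, 68))*(-346 + 4484) = (836 + (-10 - 10*(-36)*68))*(-346 + 4484) = (836 + (-10 + 24480))*4138 = (836 + 24470)*4138 = 25306*4138 = 104716228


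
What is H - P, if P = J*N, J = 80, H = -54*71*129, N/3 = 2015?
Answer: -978186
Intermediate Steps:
N = 6045 (N = 3*2015 = 6045)
H = -494586 (H = -3834*129 = -494586)
P = 483600 (P = 80*6045 = 483600)
H - P = -494586 - 1*483600 = -494586 - 483600 = -978186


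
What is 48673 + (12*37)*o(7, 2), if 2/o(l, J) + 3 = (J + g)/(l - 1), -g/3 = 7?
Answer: 48529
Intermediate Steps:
g = -21 (g = -3*7 = -21)
o(l, J) = 2/(-3 + (-21 + J)/(-1 + l)) (o(l, J) = 2/(-3 + (J - 21)/(l - 1)) = 2/(-3 + (-21 + J)/(-1 + l)))
48673 + (12*37)*o(7, 2) = 48673 + (12*37)*(2*(-1 + 7)/(-18 + 2 - 3*7)) = 48673 + 444*(2*6/(-18 + 2 - 21)) = 48673 + 444*(2*6/(-37)) = 48673 + 444*(2*(-1/37)*6) = 48673 + 444*(-12/37) = 48673 - 144 = 48529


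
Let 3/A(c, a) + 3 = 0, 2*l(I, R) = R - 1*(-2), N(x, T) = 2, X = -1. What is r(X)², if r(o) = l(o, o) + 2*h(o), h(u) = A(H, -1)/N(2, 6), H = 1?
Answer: ¼ ≈ 0.25000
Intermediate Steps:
l(I, R) = 1 + R/2 (l(I, R) = (R - 1*(-2))/2 = (R + 2)/2 = (2 + R)/2 = 1 + R/2)
A(c, a) = -1 (A(c, a) = 3/(-3 + 0) = 3/(-3) = 3*(-⅓) = -1)
h(u) = -½ (h(u) = -1/2 = -1*½ = -½)
r(o) = o/2 (r(o) = (1 + o/2) + 2*(-½) = (1 + o/2) - 1 = o/2)
r(X)² = ((½)*(-1))² = (-½)² = ¼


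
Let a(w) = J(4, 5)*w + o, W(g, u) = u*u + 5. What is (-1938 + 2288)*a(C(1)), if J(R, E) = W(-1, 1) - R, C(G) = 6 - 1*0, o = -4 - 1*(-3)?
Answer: 3850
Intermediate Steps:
W(g, u) = 5 + u² (W(g, u) = u² + 5 = 5 + u²)
o = -1 (o = -4 + 3 = -1)
C(G) = 6 (C(G) = 6 + 0 = 6)
J(R, E) = 6 - R (J(R, E) = (5 + 1²) - R = (5 + 1) - R = 6 - R)
a(w) = -1 + 2*w (a(w) = (6 - 1*4)*w - 1 = (6 - 4)*w - 1 = 2*w - 1 = -1 + 2*w)
(-1938 + 2288)*a(C(1)) = (-1938 + 2288)*(-1 + 2*6) = 350*(-1 + 12) = 350*11 = 3850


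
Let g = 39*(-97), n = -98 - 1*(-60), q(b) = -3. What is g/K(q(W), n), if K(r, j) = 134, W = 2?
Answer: -3783/134 ≈ -28.231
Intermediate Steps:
n = -38 (n = -98 + 60 = -38)
g = -3783
g/K(q(W), n) = -3783/134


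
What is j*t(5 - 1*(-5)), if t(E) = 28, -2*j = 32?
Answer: -448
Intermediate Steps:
j = -16 (j = -½*32 = -16)
j*t(5 - 1*(-5)) = -16*28 = -448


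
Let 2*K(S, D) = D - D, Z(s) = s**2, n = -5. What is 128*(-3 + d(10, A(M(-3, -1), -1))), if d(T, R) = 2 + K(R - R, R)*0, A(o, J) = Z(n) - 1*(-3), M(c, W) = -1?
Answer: -128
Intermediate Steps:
K(S, D) = 0 (K(S, D) = (D - D)/2 = (1/2)*0 = 0)
A(o, J) = 28 (A(o, J) = (-5)**2 - 1*(-3) = 25 + 3 = 28)
d(T, R) = 2 (d(T, R) = 2 + 0*0 = 2 + 0 = 2)
128*(-3 + d(10, A(M(-3, -1), -1))) = 128*(-3 + 2) = 128*(-1) = -128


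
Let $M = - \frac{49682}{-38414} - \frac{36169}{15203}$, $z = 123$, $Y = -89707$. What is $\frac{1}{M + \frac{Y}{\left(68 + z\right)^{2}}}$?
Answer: $- \frac{10652598690101}{37760750436907} \approx -0.28211$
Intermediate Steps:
$M = - \frac{317040260}{292004021}$ ($M = \left(-49682\right) \left(- \frac{1}{38414}\right) - \frac{36169}{15203} = \frac{24841}{19207} - \frac{36169}{15203} = - \frac{317040260}{292004021} \approx -1.0857$)
$\frac{1}{M + \frac{Y}{\left(68 + z\right)^{2}}} = \frac{1}{- \frac{317040260}{292004021} - \frac{89707}{\left(68 + 123\right)^{2}}} = \frac{1}{- \frac{317040260}{292004021} - \frac{89707}{191^{2}}} = \frac{1}{- \frac{317040260}{292004021} - \frac{89707}{36481}} = \frac{1}{- \frac{37760750436907}{10652598690101}} = - \frac{10652598690101}{37760750436907}$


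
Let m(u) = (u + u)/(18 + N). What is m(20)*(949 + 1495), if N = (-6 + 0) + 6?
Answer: 48880/9 ≈ 5431.1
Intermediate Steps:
N = 0 (N = -6 + 6 = 0)
m(u) = u/9 (m(u) = (u + u)/(18 + 0) = (2*u)/18 = (2*u)*(1/18) = u/9)
m(20)*(949 + 1495) = ((⅑)*20)*(949 + 1495) = (20/9)*2444 = 48880/9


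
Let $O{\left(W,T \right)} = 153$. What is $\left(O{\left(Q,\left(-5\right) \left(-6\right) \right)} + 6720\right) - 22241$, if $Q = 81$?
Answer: $-15368$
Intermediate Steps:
$\left(O{\left(Q,\left(-5\right) \left(-6\right) \right)} + 6720\right) - 22241 = \left(153 + 6720\right) - 22241 = 6873 - 22241 = -15368$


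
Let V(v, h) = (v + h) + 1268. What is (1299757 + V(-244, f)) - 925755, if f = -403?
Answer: 374623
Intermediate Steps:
V(v, h) = 1268 + h + v (V(v, h) = (h + v) + 1268 = 1268 + h + v)
(1299757 + V(-244, f)) - 925755 = (1299757 + (1268 - 403 - 244)) - 925755 = (1299757 + 621) - 925755 = 1300378 - 925755 = 374623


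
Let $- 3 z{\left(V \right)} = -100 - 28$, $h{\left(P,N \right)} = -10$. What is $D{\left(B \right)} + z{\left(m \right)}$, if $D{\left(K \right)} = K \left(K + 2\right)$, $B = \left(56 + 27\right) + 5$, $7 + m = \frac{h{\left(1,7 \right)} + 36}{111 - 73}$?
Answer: $\frac{23888}{3} \approx 7962.7$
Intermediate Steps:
$m = - \frac{120}{19}$ ($m = -7 + \frac{-10 + 36}{111 - 73} = -7 + \frac{26}{38} = -7 + 26 \cdot \frac{1}{38} = -7 + \frac{13}{19} = - \frac{120}{19} \approx -6.3158$)
$z{\left(V \right)} = \frac{128}{3}$ ($z{\left(V \right)} = - \frac{-100 - 28}{3} = \left(- \frac{1}{3}\right) \left(-128\right) = \frac{128}{3}$)
$B = 88$ ($B = 83 + 5 = 88$)
$D{\left(K \right)} = K \left(2 + K\right)$
$D{\left(B \right)} + z{\left(m \right)} = 88 \left(2 + 88\right) + \frac{128}{3} = 88 \cdot 90 + \frac{128}{3} = 7920 + \frac{128}{3} = \frac{23888}{3}$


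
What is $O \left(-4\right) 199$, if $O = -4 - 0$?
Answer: $3184$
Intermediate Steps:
$O = -4$ ($O = -4 + 0 = -4$)
$O \left(-4\right) 199 = \left(-4\right) \left(-4\right) 199 = 16 \cdot 199 = 3184$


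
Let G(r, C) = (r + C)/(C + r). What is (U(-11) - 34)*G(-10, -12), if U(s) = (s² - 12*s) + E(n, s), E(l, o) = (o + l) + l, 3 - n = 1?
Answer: 212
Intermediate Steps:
n = 2 (n = 3 - 1*1 = 3 - 1 = 2)
E(l, o) = o + 2*l (E(l, o) = (l + o) + l = o + 2*l)
G(r, C) = 1 (G(r, C) = (C + r)/(C + r) = 1)
U(s) = 4 + s² - 11*s (U(s) = (s² - 12*s) + (s + 2*2) = (s² - 12*s) + (s + 4) = (s² - 12*s) + (4 + s) = 4 + s² - 11*s)
(U(-11) - 34)*G(-10, -12) = ((4 + (-11)² - 11*(-11)) - 34)*1 = ((4 + 121 + 121) - 34)*1 = (246 - 34)*1 = 212*1 = 212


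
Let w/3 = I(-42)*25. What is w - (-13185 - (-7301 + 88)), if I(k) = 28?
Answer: 8072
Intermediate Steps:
w = 2100 (w = 3*(28*25) = 3*700 = 2100)
w - (-13185 - (-7301 + 88)) = 2100 - (-13185 - (-7301 + 88)) = 2100 - (-13185 - 1*(-7213)) = 2100 - (-13185 + 7213) = 2100 - 1*(-5972) = 2100 + 5972 = 8072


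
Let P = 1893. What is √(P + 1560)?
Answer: √3453 ≈ 58.762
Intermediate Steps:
√(P + 1560) = √(1893 + 1560) = √3453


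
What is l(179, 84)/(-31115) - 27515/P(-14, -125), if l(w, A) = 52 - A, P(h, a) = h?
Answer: 122304239/62230 ≈ 1965.4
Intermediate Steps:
l(179, 84)/(-31115) - 27515/P(-14, -125) = (52 - 1*84)/(-31115) - 27515/(-14) = (52 - 84)*(-1/31115) - 27515*(-1/14) = -32*(-1/31115) + 27515/14 = 32/31115 + 27515/14 = 122304239/62230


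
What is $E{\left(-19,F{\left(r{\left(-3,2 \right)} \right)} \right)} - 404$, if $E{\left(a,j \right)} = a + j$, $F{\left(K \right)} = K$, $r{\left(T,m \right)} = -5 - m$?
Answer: $-430$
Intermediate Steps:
$E{\left(-19,F{\left(r{\left(-3,2 \right)} \right)} \right)} - 404 = \left(-19 - 7\right) - 404 = -26 - 404 = -430$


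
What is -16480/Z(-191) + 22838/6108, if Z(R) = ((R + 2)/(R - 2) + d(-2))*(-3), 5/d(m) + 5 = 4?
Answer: -403628797/296238 ≈ -1362.5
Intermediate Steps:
d(m) = -5 (d(m) = 5/(-5 + 4) = 5/(-1) = 5*(-1) = -5)
Z(R) = 15 - 3*(2 + R)/(-2 + R) (Z(R) = ((R + 2)/(R - 2) - 5)*(-3) = ((2 + R)/(-2 + R) - 5)*(-3) = (-5 + (2 + R)/(-2 + R))*(-3) = 15 - 3*(2 + R)/(-2 + R))
-16480/Z(-191) + 22838/6108 = -16480*(-2 - 191)/(12*(-3 - 191)) + 22838/6108 = -16480/(12*(-194)/(-193)) + 22838*(1/6108) = -16480/(12*(-1/193)*(-194)) + 11419/3054 = -16480/2328/193 + 11419/3054 = -16480*193/2328 + 11419/3054 = -397580/291 + 11419/3054 = -403628797/296238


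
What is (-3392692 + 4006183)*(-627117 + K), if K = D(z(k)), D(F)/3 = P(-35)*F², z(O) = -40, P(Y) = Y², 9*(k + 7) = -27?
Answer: 3222596444553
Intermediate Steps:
k = -10 (k = -7 + (⅑)*(-27) = -7 - 3 = -10)
D(F) = 3675*F² (D(F) = 3*((-35)²*F²) = 3*(1225*F²) = 3675*F²)
K = 5880000 (K = 3675*(-40)² = 3675*1600 = 5880000)
(-3392692 + 4006183)*(-627117 + K) = (-3392692 + 4006183)*(-627117 + 5880000) = 613491*5252883 = 3222596444553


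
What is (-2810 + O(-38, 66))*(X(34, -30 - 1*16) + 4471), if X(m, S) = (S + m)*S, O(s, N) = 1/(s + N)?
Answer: -395204617/28 ≈ -1.4114e+7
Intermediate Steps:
O(s, N) = 1/(N + s)
X(m, S) = S*(S + m)
(-2810 + O(-38, 66))*(X(34, -30 - 1*16) + 4471) = (-2810 + 1/(66 - 38))*((-30 - 1*16)*((-30 - 1*16) + 34) + 4471) = (-2810 + 1/28)*((-30 - 16)*((-30 - 16) + 34) + 4471) = (-2810 + 1/28)*(-46*(-46 + 34) + 4471) = -78679*(-46*(-12) + 4471)/28 = -78679*(552 + 4471)/28 = -78679/28*5023 = -395204617/28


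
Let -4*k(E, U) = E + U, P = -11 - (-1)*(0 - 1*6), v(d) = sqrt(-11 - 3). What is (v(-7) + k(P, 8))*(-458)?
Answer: -2061/2 - 458*I*sqrt(14) ≈ -1030.5 - 1713.7*I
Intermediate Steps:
v(d) = I*sqrt(14) (v(d) = sqrt(-14) = I*sqrt(14))
P = -17 (P = -11 - (-1)*(0 - 6) = -11 - (-1)*(-6) = -11 - 1*6 = -11 - 6 = -17)
k(E, U) = -E/4 - U/4 (k(E, U) = -(E + U)/4 = -E/4 - U/4)
(v(-7) + k(P, 8))*(-458) = (I*sqrt(14) + (-1/4*(-17) - 1/4*8))*(-458) = (I*sqrt(14) + (17/4 - 2))*(-458) = (I*sqrt(14) + 9/4)*(-458) = (9/4 + I*sqrt(14))*(-458) = -2061/2 - 458*I*sqrt(14)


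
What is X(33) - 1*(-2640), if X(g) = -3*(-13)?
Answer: 2679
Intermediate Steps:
X(g) = 39
X(33) - 1*(-2640) = 39 - 1*(-2640) = 39 + 2640 = 2679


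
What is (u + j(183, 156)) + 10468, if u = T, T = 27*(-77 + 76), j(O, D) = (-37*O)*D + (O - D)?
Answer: -1045808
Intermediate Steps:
j(O, D) = O - D - 37*D*O (j(O, D) = -37*D*O + (O - D) = O - D - 37*D*O)
T = -27 (T = 27*(-1) = -27)
u = -27
(u + j(183, 156)) + 10468 = (-27 + (183 - 1*156 - 37*156*183)) + 10468 = (-27 + (183 - 156 - 1056276)) + 10468 = (-27 - 1056249) + 10468 = -1056276 + 10468 = -1045808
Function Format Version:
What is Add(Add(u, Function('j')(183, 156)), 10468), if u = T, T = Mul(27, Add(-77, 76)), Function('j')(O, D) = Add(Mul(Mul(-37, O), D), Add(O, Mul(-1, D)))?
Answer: -1045808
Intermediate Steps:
Function('j')(O, D) = Add(O, Mul(-1, D), Mul(-37, D, O)) (Function('j')(O, D) = Add(Mul(-37, D, O), Add(O, Mul(-1, D))) = Add(O, Mul(-1, D), Mul(-37, D, O)))
T = -27 (T = Mul(27, -1) = -27)
u = -27
Add(Add(u, Function('j')(183, 156)), 10468) = Add(Add(-27, Add(183, Mul(-1, 156), Mul(-37, 156, 183))), 10468) = Add(Add(-27, Add(183, -156, -1056276)), 10468) = Add(Add(-27, -1056249), 10468) = Add(-1056276, 10468) = -1045808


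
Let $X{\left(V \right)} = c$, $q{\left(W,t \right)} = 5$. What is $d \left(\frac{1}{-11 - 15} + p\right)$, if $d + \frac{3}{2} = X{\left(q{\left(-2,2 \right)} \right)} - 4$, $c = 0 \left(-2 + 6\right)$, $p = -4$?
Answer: $\frac{1155}{52} \approx 22.212$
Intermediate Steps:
$c = 0$ ($c = 0 \cdot 4 = 0$)
$X{\left(V \right)} = 0$
$d = - \frac{11}{2}$ ($d = - \frac{3}{2} + \left(0 - 4\right) = - \frac{3}{2} - 4 = - \frac{11}{2} \approx -5.5$)
$d \left(\frac{1}{-11 - 15} + p\right) = - \frac{11 \left(\frac{1}{-11 - 15} - 4\right)}{2} = - \frac{11 \left(\frac{1}{-26} - 4\right)}{2} = - \frac{11 \left(- \frac{1}{26} - 4\right)}{2} = \left(- \frac{11}{2}\right) \left(- \frac{105}{26}\right) = \frac{1155}{52}$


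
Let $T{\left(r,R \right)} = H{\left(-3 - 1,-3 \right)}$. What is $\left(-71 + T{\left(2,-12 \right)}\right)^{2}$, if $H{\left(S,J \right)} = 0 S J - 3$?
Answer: $5476$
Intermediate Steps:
$H{\left(S,J \right)} = -3$ ($H{\left(S,J \right)} = 0 J - 3 = 0 - 3 = -3$)
$T{\left(r,R \right)} = -3$
$\left(-71 + T{\left(2,-12 \right)}\right)^{2} = \left(-71 - 3\right)^{2} = \left(-74\right)^{2} = 5476$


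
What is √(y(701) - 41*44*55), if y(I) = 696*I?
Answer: 2*√97169 ≈ 623.44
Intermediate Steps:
√(y(701) - 41*44*55) = √(696*701 - 41*44*55) = √(487896 - 1804*55) = √(487896 - 99220) = √388676 = 2*√97169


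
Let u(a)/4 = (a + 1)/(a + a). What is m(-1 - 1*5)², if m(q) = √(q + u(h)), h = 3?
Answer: -10/3 ≈ -3.3333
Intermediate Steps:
u(a) = 2*(1 + a)/a (u(a) = 4*((a + 1)/(a + a)) = 4*((1 + a)/((2*a))) = 4*((1 + a)*(1/(2*a))) = 4*((1 + a)/(2*a)) = 2*(1 + a)/a)
m(q) = √(8/3 + q) (m(q) = √(q + (2 + 2/3)) = √(q + (2 + 2*(⅓))) = √(q + (2 + ⅔)) = √(q + 8/3) = √(8/3 + q))
m(-1 - 1*5)² = (√(24 + 9*(-1 - 1*5))/3)² = (√(24 + 9*(-1 - 5))/3)² = (√(24 + 9*(-6))/3)² = (√(24 - 54)/3)² = (√(-30)/3)² = ((I*√30)/3)² = (I*√30/3)² = -10/3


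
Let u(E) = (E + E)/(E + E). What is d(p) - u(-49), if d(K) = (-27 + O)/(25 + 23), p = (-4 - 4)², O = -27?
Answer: -17/8 ≈ -2.1250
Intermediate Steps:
u(E) = 1 (u(E) = (2*E)/((2*E)) = (2*E)*(1/(2*E)) = 1)
p = 64 (p = (-8)² = 64)
d(K) = -9/8 (d(K) = (-27 - 27)/(25 + 23) = -54/48 = -54*1/48 = -9/8)
d(p) - u(-49) = -9/8 - 1*1 = -9/8 - 1 = -17/8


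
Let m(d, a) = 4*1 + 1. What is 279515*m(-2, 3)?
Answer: 1397575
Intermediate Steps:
m(d, a) = 5 (m(d, a) = 4 + 1 = 5)
279515*m(-2, 3) = 279515*5 = 1397575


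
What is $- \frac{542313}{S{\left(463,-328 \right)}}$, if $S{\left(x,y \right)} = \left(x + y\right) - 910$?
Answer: $\frac{542313}{775} \approx 699.76$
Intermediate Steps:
$S{\left(x,y \right)} = -910 + x + y$
$- \frac{542313}{S{\left(463,-328 \right)}} = - \frac{542313}{-910 + 463 - 328} = - \frac{542313}{-775} = \left(-542313\right) \left(- \frac{1}{775}\right) = \frac{542313}{775}$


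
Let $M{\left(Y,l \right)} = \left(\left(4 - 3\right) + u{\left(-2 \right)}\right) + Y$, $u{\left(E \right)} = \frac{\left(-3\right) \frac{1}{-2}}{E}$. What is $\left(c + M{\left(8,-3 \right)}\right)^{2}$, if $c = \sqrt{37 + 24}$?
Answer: $\frac{2065}{16} + \frac{33 \sqrt{61}}{2} \approx 257.93$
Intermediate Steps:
$c = \sqrt{61} \approx 7.8102$
$u{\left(E \right)} = \frac{3}{2 E}$ ($u{\left(E \right)} = \frac{\left(-3\right) \left(- \frac{1}{2}\right)}{E} = \frac{3}{2 E}$)
$M{\left(Y,l \right)} = \frac{1}{4} + Y$ ($M{\left(Y,l \right)} = \left(\left(4 - 3\right) + \frac{3}{2 \left(-2\right)}\right) + Y = \left(1 + \frac{3}{2} \left(- \frac{1}{2}\right)\right) + Y = \left(1 - \frac{3}{4}\right) + Y = \frac{1}{4} + Y$)
$\left(c + M{\left(8,-3 \right)}\right)^{2} = \left(\sqrt{61} + \left(\frac{1}{4} + 8\right)\right)^{2} = \left(\sqrt{61} + \frac{33}{4}\right)^{2} = \left(\frac{33}{4} + \sqrt{61}\right)^{2}$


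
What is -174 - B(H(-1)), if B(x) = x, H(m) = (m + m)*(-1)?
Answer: -176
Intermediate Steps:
H(m) = -2*m (H(m) = (2*m)*(-1) = -2*m)
-174 - B(H(-1)) = -174 - (-2)*(-1) = -174 - 1*2 = -174 - 2 = -176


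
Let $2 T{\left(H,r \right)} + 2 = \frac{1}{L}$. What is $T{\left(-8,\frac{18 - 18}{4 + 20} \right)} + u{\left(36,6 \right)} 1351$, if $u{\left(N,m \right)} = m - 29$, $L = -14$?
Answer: $- \frac{870073}{28} \approx -31074.0$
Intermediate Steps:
$T{\left(H,r \right)} = - \frac{29}{28}$ ($T{\left(H,r \right)} = -1 + \frac{1}{2 \left(-14\right)} = -1 + \frac{1}{2} \left(- \frac{1}{14}\right) = -1 - \frac{1}{28} = - \frac{29}{28}$)
$u{\left(N,m \right)} = -29 + m$
$T{\left(-8,\frac{18 - 18}{4 + 20} \right)} + u{\left(36,6 \right)} 1351 = - \frac{29}{28} + \left(-29 + 6\right) 1351 = - \frac{29}{28} - 31073 = - \frac{870073}{28}$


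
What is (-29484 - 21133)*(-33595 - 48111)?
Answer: 4135712602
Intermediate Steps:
(-29484 - 21133)*(-33595 - 48111) = -50617*(-81706) = 4135712602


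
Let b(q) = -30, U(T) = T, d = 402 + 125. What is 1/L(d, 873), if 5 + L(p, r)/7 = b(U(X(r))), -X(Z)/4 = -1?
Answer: -1/245 ≈ -0.0040816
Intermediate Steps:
X(Z) = 4 (X(Z) = -4*(-1) = 4)
d = 527
L(p, r) = -245 (L(p, r) = -35 + 7*(-30) = -35 - 210 = -245)
1/L(d, 873) = 1/(-245) = -1/245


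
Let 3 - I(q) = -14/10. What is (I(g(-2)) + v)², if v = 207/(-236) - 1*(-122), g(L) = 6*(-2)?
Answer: 21938645689/1392400 ≈ 15756.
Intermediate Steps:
g(L) = -12
I(q) = 22/5 (I(q) = 3 - (-14)/10 = 3 - 1*(-7/5) = 3 + 7/5 = 22/5)
v = 28585/236 (v = 207*(-1/236) + 122 = -207/236 + 122 = 28585/236 ≈ 121.12)
(I(g(-2)) + v)² = (22/5 + 28585/236)² = (148117/1180)² = 21938645689/1392400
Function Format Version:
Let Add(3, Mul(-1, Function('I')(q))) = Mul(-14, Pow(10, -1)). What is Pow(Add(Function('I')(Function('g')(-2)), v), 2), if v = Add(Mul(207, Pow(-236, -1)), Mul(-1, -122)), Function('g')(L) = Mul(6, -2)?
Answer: Rational(21938645689, 1392400) ≈ 15756.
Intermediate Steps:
Function('g')(L) = -12
Function('I')(q) = Rational(22, 5) (Function('I')(q) = Add(3, Mul(-1, Mul(-14, Pow(10, -1)))) = Add(3, Mul(-1, Mul(-14, Rational(1, 10)))) = Add(3, Mul(-1, Rational(-7, 5))) = Add(3, Rational(7, 5)) = Rational(22, 5))
v = Rational(28585, 236) (v = Add(Mul(207, Rational(-1, 236)), 122) = Add(Rational(-207, 236), 122) = Rational(28585, 236) ≈ 121.12)
Pow(Add(Function('I')(Function('g')(-2)), v), 2) = Pow(Add(Rational(22, 5), Rational(28585, 236)), 2) = Pow(Rational(148117, 1180), 2) = Rational(21938645689, 1392400)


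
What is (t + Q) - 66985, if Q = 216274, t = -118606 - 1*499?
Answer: 30184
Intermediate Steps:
t = -119105 (t = -118606 - 499 = -119105)
(t + Q) - 66985 = (-119105 + 216274) - 66985 = 97169 - 66985 = 30184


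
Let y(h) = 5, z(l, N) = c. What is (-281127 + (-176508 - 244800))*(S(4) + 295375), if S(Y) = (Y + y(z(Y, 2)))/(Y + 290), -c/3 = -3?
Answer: -20333212443555/98 ≈ -2.0748e+11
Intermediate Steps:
c = 9 (c = -3*(-3) = 9)
z(l, N) = 9
S(Y) = (5 + Y)/(290 + Y) (S(Y) = (Y + 5)/(Y + 290) = (5 + Y)/(290 + Y))
(-281127 + (-176508 - 244800))*(S(4) + 295375) = (-281127 + (-176508 - 244800))*((5 + 4)/(290 + 4) + 295375) = (-281127 - 421308)*(9/294 + 295375) = -702435*((1/294)*9 + 295375) = -702435*(3/98 + 295375) = -702435*28946753/98 = -20333212443555/98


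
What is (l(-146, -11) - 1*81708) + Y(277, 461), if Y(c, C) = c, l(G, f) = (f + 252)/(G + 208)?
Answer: -5048481/62 ≈ -81427.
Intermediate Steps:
l(G, f) = (252 + f)/(208 + G)
(l(-146, -11) - 1*81708) + Y(277, 461) = ((252 - 11)/(208 - 146) - 1*81708) + 277 = (241/62 - 81708) + 277 = -5065655/62 + 277 = -5048481/62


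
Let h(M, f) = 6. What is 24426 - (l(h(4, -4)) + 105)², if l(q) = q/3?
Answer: 12977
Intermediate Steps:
l(q) = q/3 (l(q) = q*(⅓) = q/3)
24426 - (l(h(4, -4)) + 105)² = 24426 - ((⅓)*6 + 105)² = 24426 - (2 + 105)² = 24426 - 1*107² = 24426 - 1*11449 = 24426 - 11449 = 12977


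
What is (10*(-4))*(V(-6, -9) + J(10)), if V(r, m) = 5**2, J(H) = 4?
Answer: -1160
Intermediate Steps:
V(r, m) = 25
(10*(-4))*(V(-6, -9) + J(10)) = (10*(-4))*(25 + 4) = -40*29 = -1160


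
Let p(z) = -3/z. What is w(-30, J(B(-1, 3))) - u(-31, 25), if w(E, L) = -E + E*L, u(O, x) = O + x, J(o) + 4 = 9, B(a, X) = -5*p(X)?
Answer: -114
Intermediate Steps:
B(a, X) = 15/X (B(a, X) = -(-15)/X = 15/X)
J(o) = 5 (J(o) = -4 + 9 = 5)
w(-30, J(B(-1, 3))) - u(-31, 25) = -30*(-1 + 5) - (-31 + 25) = -30*4 - 1*(-6) = -120 + 6 = -114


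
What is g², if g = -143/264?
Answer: 169/576 ≈ 0.29340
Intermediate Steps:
g = -13/24 (g = -143*1/264 = -13/24 ≈ -0.54167)
g² = (-13/24)² = 169/576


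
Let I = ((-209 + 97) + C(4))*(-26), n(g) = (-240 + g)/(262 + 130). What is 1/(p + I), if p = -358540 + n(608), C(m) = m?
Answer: -49/17430822 ≈ -2.8111e-6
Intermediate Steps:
n(g) = -30/49 + g/392 (n(g) = (-240 + g)/392 = (-240 + g)*(1/392) = -30/49 + g/392)
I = 2808 (I = ((-209 + 97) + 4)*(-26) = (-112 + 4)*(-26) = -108*(-26) = 2808)
p = -17568414/49 (p = -358540 + (-30/49 + (1/392)*608) = -358540 + (-30/49 + 76/49) = -358540 + 46/49 = -17568414/49 ≈ -3.5854e+5)
1/(p + I) = 1/(-17568414/49 + 2808) = 1/(-17430822/49) = -49/17430822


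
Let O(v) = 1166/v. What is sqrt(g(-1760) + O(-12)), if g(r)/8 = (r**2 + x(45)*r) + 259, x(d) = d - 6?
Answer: sqrt(872411574)/6 ≈ 4922.8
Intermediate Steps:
x(d) = -6 + d
g(r) = 2072 + 8*r**2 + 312*r (g(r) = 8*((r**2 + (-6 + 45)*r) + 259) = 8*((r**2 + 39*r) + 259) = 8*(259 + r**2 + 39*r) = 2072 + 8*r**2 + 312*r)
sqrt(g(-1760) + O(-12)) = sqrt((2072 + 8*(-1760)**2 + 312*(-1760)) + 1166/(-12)) = sqrt((2072 + 8*3097600 - 549120) + 1166*(-1/12)) = sqrt((2072 + 24780800 - 549120) - 583/6) = sqrt(24233752 - 583/6) = sqrt(145401929/6) = sqrt(872411574)/6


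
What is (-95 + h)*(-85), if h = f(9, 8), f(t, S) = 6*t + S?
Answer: 2805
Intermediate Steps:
f(t, S) = S + 6*t
h = 62 (h = 8 + 6*9 = 8 + 54 = 62)
(-95 + h)*(-85) = (-95 + 62)*(-85) = -33*(-85) = 2805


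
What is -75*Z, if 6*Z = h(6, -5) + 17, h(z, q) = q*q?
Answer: -525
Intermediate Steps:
h(z, q) = q²
Z = 7 (Z = ((-5)² + 17)/6 = (25 + 17)/6 = (⅙)*42 = 7)
-75*Z = -75*7 = -525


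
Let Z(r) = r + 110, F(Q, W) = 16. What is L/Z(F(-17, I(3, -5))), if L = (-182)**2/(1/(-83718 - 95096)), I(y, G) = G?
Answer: -423073924/9 ≈ -4.7008e+7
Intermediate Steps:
Z(r) = 110 + r
L = -5923034936 (L = 33124/(1/(-178814)) = 33124/(-1/178814) = 33124*(-178814) = -5923034936)
L/Z(F(-17, I(3, -5))) = -5923034936/(110 + 16) = -5923034936/126 = -5923034936*1/126 = -423073924/9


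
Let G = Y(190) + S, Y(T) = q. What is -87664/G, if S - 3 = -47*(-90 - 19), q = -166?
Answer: -5479/310 ≈ -17.674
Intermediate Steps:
Y(T) = -166
S = 5126 (S = 3 - 47*(-90 - 19) = 3 - 47*(-109) = 3 + 5123 = 5126)
G = 4960 (G = -166 + 5126 = 4960)
-87664/G = -87664/4960 = -87664*1/4960 = -5479/310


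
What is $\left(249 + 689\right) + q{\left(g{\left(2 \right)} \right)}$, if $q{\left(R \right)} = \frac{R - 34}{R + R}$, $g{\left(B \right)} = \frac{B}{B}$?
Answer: $\frac{1843}{2} \approx 921.5$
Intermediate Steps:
$g{\left(B \right)} = 1$
$q{\left(R \right)} = \frac{-34 + R}{2 R}$
$\left(249 + 689\right) + q{\left(g{\left(2 \right)} \right)} = \left(249 + 689\right) + \frac{-34 + 1}{2 \cdot 1} = 938 + \frac{1}{2} \cdot 1 \left(-33\right) = 938 - \frac{33}{2} = \frac{1843}{2}$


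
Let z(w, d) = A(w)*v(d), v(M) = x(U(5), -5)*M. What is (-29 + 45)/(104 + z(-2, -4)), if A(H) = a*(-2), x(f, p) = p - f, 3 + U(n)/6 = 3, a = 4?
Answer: -2/7 ≈ -0.28571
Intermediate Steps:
U(n) = 0 (U(n) = -18 + 6*3 = -18 + 18 = 0)
v(M) = -5*M (v(M) = (-5 - 1*0)*M = (-5 + 0)*M = -5*M)
A(H) = -8 (A(H) = 4*(-2) = -8)
z(w, d) = 40*d (z(w, d) = -(-40)*d = 40*d)
(-29 + 45)/(104 + z(-2, -4)) = (-29 + 45)/(104 + 40*(-4)) = 16/(104 - 160) = 16/(-56) = 16*(-1/56) = -2/7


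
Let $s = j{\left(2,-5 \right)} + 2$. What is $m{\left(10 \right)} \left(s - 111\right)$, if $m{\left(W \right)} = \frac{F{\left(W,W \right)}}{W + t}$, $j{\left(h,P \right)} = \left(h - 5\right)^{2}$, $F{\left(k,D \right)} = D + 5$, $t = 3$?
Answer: $- \frac{1500}{13} \approx -115.38$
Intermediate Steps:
$F{\left(k,D \right)} = 5 + D$
$j{\left(h,P \right)} = \left(-5 + h\right)^{2}$
$s = 11$ ($s = \left(-5 + 2\right)^{2} + 2 = \left(-3\right)^{2} + 2 = 9 + 2 = 11$)
$m{\left(W \right)} = \frac{5 + W}{3 + W}$ ($m{\left(W \right)} = \frac{5 + W}{W + 3} = \frac{5 + W}{3 + W}$)
$m{\left(10 \right)} \left(s - 111\right) = \frac{5 + 10}{3 + 10} \left(11 - 111\right) = \frac{1}{13} \cdot 15 \left(-100\right) = \frac{15}{13} \left(-100\right) = - \frac{1500}{13}$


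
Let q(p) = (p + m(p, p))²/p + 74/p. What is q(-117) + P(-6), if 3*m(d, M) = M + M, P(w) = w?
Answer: -38801/117 ≈ -331.63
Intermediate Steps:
m(d, M) = 2*M/3 (m(d, M) = (M + M)/3 = (2*M)/3 = 2*M/3)
q(p) = 74/p + 25*p/9 (q(p) = (p + 2*p/3)²/p + 74/p = (5*p/3)²/p + 74/p = (25*p²/9)/p + 74/p = 25*p/9 + 74/p = 74/p + 25*p/9)
q(-117) + P(-6) = (74/(-117) + (25/9)*(-117)) - 6 = (74*(-1/117) - 325) - 6 = (-74/117 - 325) - 6 = -38099/117 - 6 = -38801/117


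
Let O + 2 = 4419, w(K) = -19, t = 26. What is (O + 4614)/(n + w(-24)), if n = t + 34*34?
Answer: 9031/1163 ≈ 7.7653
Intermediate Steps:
O = 4417 (O = -2 + 4419 = 4417)
n = 1182 (n = 26 + 34*34 = 26 + 1156 = 1182)
(O + 4614)/(n + w(-24)) = (4417 + 4614)/(1182 - 19) = 9031/1163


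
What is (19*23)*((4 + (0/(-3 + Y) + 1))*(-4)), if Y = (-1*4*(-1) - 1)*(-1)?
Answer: -8740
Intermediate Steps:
Y = -3 (Y = (-4*(-1) - 1)*(-1) = (4 - 1)*(-1) = 3*(-1) = -3)
(19*23)*((4 + (0/(-3 + Y) + 1))*(-4)) = (19*23)*((4 + (0/(-3 - 3) + 1))*(-4)) = 437*((4 + (0/(-6) + 1))*(-4)) = 437*((4 + (-⅙*0 + 1))*(-4)) = 437*((4 + (0 + 1))*(-4)) = 437*((4 + 1)*(-4)) = 437*(5*(-4)) = 437*(-20) = -8740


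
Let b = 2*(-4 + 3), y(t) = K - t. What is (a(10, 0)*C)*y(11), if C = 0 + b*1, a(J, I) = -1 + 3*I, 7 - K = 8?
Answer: -24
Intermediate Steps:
K = -1 (K = 7 - 1*8 = 7 - 8 = -1)
y(t) = -1 - t
b = -2 (b = 2*(-1) = -2)
C = -2 (C = 0 - 2*1 = 0 - 2 = -2)
(a(10, 0)*C)*y(11) = ((-1 + 3*0)*(-2))*(-1 - 1*11) = ((-1 + 0)*(-2))*(-1 - 11) = -1*(-2)*(-12) = 2*(-12) = -24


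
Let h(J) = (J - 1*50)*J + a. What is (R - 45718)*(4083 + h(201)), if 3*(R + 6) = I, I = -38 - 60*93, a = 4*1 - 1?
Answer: -1639086410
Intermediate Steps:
a = 3 (a = 4 - 1 = 3)
I = -5618 (I = -38 - 5580 = -5618)
h(J) = 3 + J*(-50 + J) (h(J) = (J - 1*50)*J + 3 = (J - 50)*J + 3 = (-50 + J)*J + 3 = J*(-50 + J) + 3 = 3 + J*(-50 + J))
R = -5636/3 (R = -6 + (⅓)*(-5618) = -6 - 5618/3 = -5636/3 ≈ -1878.7)
(R - 45718)*(4083 + h(201)) = (-5636/3 - 45718)*(4083 + (3 + 201² - 50*201)) = -142790*(4083 + (3 + 40401 - 10050))/3 = -142790*(4083 + 30354)/3 = -142790/3*34437 = -1639086410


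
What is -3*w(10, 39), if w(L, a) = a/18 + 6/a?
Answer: -181/26 ≈ -6.9615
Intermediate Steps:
w(L, a) = 6/a + a/18 (w(L, a) = a*(1/18) + 6/a = a/18 + 6/a = 6/a + a/18)
-3*w(10, 39) = -3*(6/39 + (1/18)*39) = -3*(6*(1/39) + 13/6) = -3*(2/13 + 13/6) = -3*181/78 = -181/26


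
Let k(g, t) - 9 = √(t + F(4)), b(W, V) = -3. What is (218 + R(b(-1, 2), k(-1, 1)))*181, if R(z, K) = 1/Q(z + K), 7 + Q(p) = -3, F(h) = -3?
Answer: 394399/10 ≈ 39440.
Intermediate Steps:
Q(p) = -10 (Q(p) = -7 - 3 = -10)
k(g, t) = 9 + √(-3 + t) (k(g, t) = 9 + √(t - 3) = 9 + √(-3 + t))
R(z, K) = -⅒ (R(z, K) = 1/(-10) = -⅒)
(218 + R(b(-1, 2), k(-1, 1)))*181 = (218 - ⅒)*181 = (2179/10)*181 = 394399/10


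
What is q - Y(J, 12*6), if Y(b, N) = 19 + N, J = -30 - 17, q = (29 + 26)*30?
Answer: 1559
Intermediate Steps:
q = 1650 (q = 55*30 = 1650)
J = -47
q - Y(J, 12*6) = 1650 - (19 + 12*6) = 1650 - (19 + 72) = 1650 - 1*91 = 1650 - 91 = 1559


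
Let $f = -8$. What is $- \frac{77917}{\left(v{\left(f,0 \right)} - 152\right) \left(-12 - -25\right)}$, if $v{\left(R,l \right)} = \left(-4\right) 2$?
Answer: $\frac{77917}{2080} \approx 37.46$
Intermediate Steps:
$v{\left(R,l \right)} = -8$
$- \frac{77917}{\left(v{\left(f,0 \right)} - 152\right) \left(-12 - -25\right)} = - \frac{77917}{\left(-8 - 152\right) \left(-12 - -25\right)} = - \frac{77917}{\left(-160\right) \left(-12 + 25\right)} = - \frac{77917}{\left(-160\right) 13} = - \frac{77917}{-2080} = \left(-77917\right) \left(- \frac{1}{2080}\right) = \frac{77917}{2080}$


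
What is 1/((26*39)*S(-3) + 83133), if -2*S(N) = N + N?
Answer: 1/86175 ≈ 1.1604e-5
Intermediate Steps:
S(N) = -N (S(N) = -(N + N)/2 = -N)
1/((26*39)*S(-3) + 83133) = 1/((26*39)*(-1*(-3)) + 83133) = 1/(1014*3 + 83133) = 1/(3042 + 83133) = 1/86175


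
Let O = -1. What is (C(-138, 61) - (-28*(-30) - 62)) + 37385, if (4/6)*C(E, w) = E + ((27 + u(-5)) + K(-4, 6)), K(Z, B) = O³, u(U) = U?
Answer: 72863/2 ≈ 36432.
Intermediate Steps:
K(Z, B) = -1 (K(Z, B) = (-1)³ = -1)
C(E, w) = 63/2 + 3*E/2 (C(E, w) = 3*(E + ((27 - 5) - 1))/2 = 3*(E + (22 - 1))/2 = 3*(E + 21)/2 = 3*(21 + E)/2 = 63/2 + 3*E/2)
(C(-138, 61) - (-28*(-30) - 62)) + 37385 = ((63/2 + (3/2)*(-138)) - (-28*(-30) - 62)) + 37385 = ((63/2 - 207) - (840 - 62)) + 37385 = (-351/2 - 1*778) + 37385 = (-351/2 - 778) + 37385 = -1907/2 + 37385 = 72863/2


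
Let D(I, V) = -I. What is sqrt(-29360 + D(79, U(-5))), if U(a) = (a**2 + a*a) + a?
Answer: 3*I*sqrt(3271) ≈ 171.58*I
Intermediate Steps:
U(a) = a + 2*a**2 (U(a) = (a**2 + a**2) + a = 2*a**2 + a = a + 2*a**2)
sqrt(-29360 + D(79, U(-5))) = sqrt(-29360 - 1*79) = sqrt(-29360 - 79) = sqrt(-29439) = 3*I*sqrt(3271)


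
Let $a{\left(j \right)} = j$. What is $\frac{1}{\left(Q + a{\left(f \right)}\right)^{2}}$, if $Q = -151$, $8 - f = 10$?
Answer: $\frac{1}{23409} \approx 4.2719 \cdot 10^{-5}$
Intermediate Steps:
$f = -2$ ($f = 8 - 10 = -2$)
$\frac{1}{\left(Q + a{\left(f \right)}\right)^{2}} = \frac{1}{\left(-151 - 2\right)^{2}} = \frac{1}{\left(-153\right)^{2}} = \frac{1}{23409}$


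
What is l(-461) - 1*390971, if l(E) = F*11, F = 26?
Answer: -390685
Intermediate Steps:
l(E) = 286 (l(E) = 26*11 = 286)
l(-461) - 1*390971 = 286 - 1*390971 = 286 - 390971 = -390685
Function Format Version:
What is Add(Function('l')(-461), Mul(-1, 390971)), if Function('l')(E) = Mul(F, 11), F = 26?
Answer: -390685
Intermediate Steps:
Function('l')(E) = 286 (Function('l')(E) = Mul(26, 11) = 286)
Add(Function('l')(-461), Mul(-1, 390971)) = Add(286, Mul(-1, 390971)) = Add(286, -390971) = -390685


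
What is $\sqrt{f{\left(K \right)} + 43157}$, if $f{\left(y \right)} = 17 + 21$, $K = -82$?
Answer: $\sqrt{43195} \approx 207.83$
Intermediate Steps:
$f{\left(y \right)} = 38$
$\sqrt{f{\left(K \right)} + 43157} = \sqrt{38 + 43157} = \sqrt{43195}$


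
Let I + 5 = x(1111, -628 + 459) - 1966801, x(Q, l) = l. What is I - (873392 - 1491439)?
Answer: -1348928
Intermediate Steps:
I = -1966975 (I = -5 + ((-628 + 459) - 1966801) = -5 + (-169 - 1966801) = -5 - 1966970 = -1966975)
I - (873392 - 1491439) = -1966975 - (873392 - 1491439) = -1966975 - 1*(-618047) = -1966975 + 618047 = -1348928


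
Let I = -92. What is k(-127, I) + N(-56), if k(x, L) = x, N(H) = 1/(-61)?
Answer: -7748/61 ≈ -127.02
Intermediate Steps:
N(H) = -1/61
k(-127, I) + N(-56) = -127 - 1/61 = -7748/61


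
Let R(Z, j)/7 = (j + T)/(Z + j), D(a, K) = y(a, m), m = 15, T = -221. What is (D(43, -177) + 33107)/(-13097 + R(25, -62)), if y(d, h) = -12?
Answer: -1224515/482608 ≈ -2.5373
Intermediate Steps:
D(a, K) = -12
R(Z, j) = 7*(-221 + j)/(Z + j) (R(Z, j) = 7*((j - 221)/(Z + j)) = 7*((-221 + j)/(Z + j)) = 7*(-221 + j)/(Z + j))
(D(43, -177) + 33107)/(-13097 + R(25, -62)) = (-12 + 33107)/(-13097 + 7*(-221 - 62)/(25 - 62)) = 33095/(-13097 + 7*(-283)/(-37)) = 33095/(-13097 + 7*(-1/37)*(-283)) = 33095/(-13097 + 1981/37) = 33095/(-482608/37) = 33095*(-37/482608) = -1224515/482608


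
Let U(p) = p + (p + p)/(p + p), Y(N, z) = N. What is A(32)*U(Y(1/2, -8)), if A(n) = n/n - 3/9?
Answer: 1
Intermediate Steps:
A(n) = 2/3 (A(n) = 1 - 3*1/9 = 1 - 1/3 = 2/3)
U(p) = 1 + p (U(p) = p + (2*p)/((2*p)) = p + (2*p)*(1/(2*p)) = p + 1 = 1 + p)
A(32)*U(Y(1/2, -8)) = 2*(1 + 1/2)/3 = (2/3)*(3/2) = 1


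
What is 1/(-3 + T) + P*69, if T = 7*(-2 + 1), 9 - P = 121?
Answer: -77281/10 ≈ -7728.1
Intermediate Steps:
P = -112 (P = 9 - 1*121 = 9 - 121 = -112)
T = -7 (T = 7*(-1) = -7)
1/(-3 + T) + P*69 = 1/(-3 - 7) - 112*69 = 1/(-10) - 7728 = -1/10 - 7728 = -77281/10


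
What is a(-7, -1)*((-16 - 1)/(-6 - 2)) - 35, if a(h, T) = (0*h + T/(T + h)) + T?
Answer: -2359/64 ≈ -36.859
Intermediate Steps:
a(h, T) = T + T/(T + h) (a(h, T) = (0 + T/(T + h)) + T = T/(T + h) + T = T + T/(T + h))
a(-7, -1)*((-16 - 1)/(-6 - 2)) - 35 = (-(1 - 1 - 7)/(-1 - 7))*((-16 - 1)/(-6 - 2)) - 35 = (-1*(-7)/(-8))*(-17/(-8)) - 35 = (-1*(-1/8)*(-7))*(-17*(-1/8)) - 35 = -7/8*17/8 - 35 = -119/64 - 35 = -2359/64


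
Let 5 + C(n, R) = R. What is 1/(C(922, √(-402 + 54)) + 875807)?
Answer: 145967/127838190592 - I*√87/383514571776 ≈ 1.1418e-6 - 2.4321e-11*I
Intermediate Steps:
C(n, R) = -5 + R
1/(C(922, √(-402 + 54)) + 875807) = 1/((-5 + √(-402 + 54)) + 875807) = 1/((-5 + √(-348)) + 875807) = 1/((-5 + 2*I*√87) + 875807) = 1/(875802 + 2*I*√87)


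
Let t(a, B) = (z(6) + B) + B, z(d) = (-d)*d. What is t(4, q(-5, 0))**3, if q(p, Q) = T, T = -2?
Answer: -64000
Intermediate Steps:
q(p, Q) = -2
z(d) = -d**2
t(a, B) = -36 + 2*B (t(a, B) = (-1*6**2 + B) + B = (-1*36 + B) + B = (-36 + B) + B = -36 + 2*B)
t(4, q(-5, 0))**3 = (-36 + 2*(-2))**3 = (-36 - 4)**3 = (-40)**3 = -64000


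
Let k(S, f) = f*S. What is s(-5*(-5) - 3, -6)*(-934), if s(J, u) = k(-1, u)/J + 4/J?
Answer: -4670/11 ≈ -424.55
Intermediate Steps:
k(S, f) = S*f
s(J, u) = 4/J - u/J (s(J, u) = (-u)/J + 4/J = -u/J + 4/J = 4/J - u/J)
s(-5*(-5) - 3, -6)*(-934) = ((4 - 1*(-6))/(-5*(-5) - 3))*(-934) = ((4 + 6)/(25 - 3))*(-934) = (10/22)*(-934) = ((1/22)*10)*(-934) = (5/11)*(-934) = -4670/11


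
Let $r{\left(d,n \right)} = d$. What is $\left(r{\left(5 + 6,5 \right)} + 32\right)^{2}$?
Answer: $1849$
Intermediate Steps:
$\left(r{\left(5 + 6,5 \right)} + 32\right)^{2} = \left(\left(5 + 6\right) + 32\right)^{2} = \left(11 + 32\right)^{2} = 43^{2} = 1849$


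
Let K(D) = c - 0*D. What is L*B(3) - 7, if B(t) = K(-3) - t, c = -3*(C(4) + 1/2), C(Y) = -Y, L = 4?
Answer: 23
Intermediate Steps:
c = 21/2 (c = -3*(-1*4 + 1/2) = -3*(-4 + ½) = -3*(-7/2) = 21/2 ≈ 10.500)
K(D) = 21/2 (K(D) = 21/2 - 0*D = 21/2 - 1*0 = 21/2 + 0 = 21/2)
B(t) = 21/2 - t
L*B(3) - 7 = 4*(21/2 - 1*3) - 7 = 4*(21/2 - 3) - 7 = 4*(15/2) - 7 = 30 - 7 = 23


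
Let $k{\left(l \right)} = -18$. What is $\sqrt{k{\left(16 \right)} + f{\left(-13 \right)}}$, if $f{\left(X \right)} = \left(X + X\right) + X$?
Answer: $i \sqrt{57} \approx 7.5498 i$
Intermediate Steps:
$f{\left(X \right)} = 3 X$ ($f{\left(X \right)} = 2 X + X = 3 X$)
$\sqrt{k{\left(16 \right)} + f{\left(-13 \right)}} = \sqrt{-18 + 3 \left(-13\right)} = \sqrt{-18 - 39} = \sqrt{-57} = i \sqrt{57}$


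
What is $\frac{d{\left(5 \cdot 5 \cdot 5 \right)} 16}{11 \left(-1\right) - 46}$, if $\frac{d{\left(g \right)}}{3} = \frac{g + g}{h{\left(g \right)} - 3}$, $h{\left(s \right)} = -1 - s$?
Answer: $\frac{4000}{2451} \approx 1.632$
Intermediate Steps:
$d{\left(g \right)} = \frac{6 g}{-4 - g}$ ($d{\left(g \right)} = 3 \frac{g + g}{\left(-1 - g\right) - 3} = 3 \frac{2 g}{-4 - g} = \frac{6 g}{-4 - g}$)
$\frac{d{\left(5 \cdot 5 \cdot 5 \right)} 16}{11 \left(-1\right) - 46} = \frac{- \frac{6 \cdot 5 \cdot 5 \cdot 5}{4 + 5 \cdot 5 \cdot 5} \cdot 16}{11 \left(-1\right) - 46} = \frac{- \frac{6 \cdot 25 \cdot 5}{4 + 25 \cdot 5} \cdot 16}{-11 - 46} = \frac{\left(-6\right) 125 \frac{1}{4 + 125} \cdot 16}{-57} = \left(-6\right) 125 \cdot \frac{1}{129} \cdot 16 \left(- \frac{1}{57}\right) = \left(- \frac{250}{43}\right) 16 \left(- \frac{1}{57}\right) = \left(- \frac{4000}{43}\right) \left(- \frac{1}{57}\right) = \frac{4000}{2451}$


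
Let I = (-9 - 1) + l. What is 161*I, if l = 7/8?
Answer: -11753/8 ≈ -1469.1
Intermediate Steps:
l = 7/8 (l = 7*(⅛) = 7/8 ≈ 0.87500)
I = -73/8 (I = (-9 - 1) + 7/8 = -10 + 7/8 = -73/8 ≈ -9.1250)
161*I = 161*(-73/8) = -11753/8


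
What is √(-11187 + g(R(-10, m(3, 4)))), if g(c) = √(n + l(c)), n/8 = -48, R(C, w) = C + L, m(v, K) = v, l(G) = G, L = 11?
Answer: √(-11187 + I*√383) ≈ 0.0925 + 105.77*I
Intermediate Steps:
R(C, w) = 11 + C (R(C, w) = C + 11 = 11 + C)
n = -384 (n = 8*(-48) = -384)
g(c) = √(-384 + c)
√(-11187 + g(R(-10, m(3, 4)))) = √(-11187 + √(-384 + (11 - 10))) = √(-11187 + √(-384 + 1)) = √(-11187 + √(-383)) = √(-11187 + I*√383)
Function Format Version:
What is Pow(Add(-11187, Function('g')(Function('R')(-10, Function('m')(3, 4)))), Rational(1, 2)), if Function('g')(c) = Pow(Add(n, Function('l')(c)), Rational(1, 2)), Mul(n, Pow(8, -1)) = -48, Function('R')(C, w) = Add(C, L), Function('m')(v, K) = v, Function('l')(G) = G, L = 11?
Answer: Pow(Add(-11187, Mul(I, Pow(383, Rational(1, 2)))), Rational(1, 2)) ≈ Add(0.0925, Mul(105.77, I))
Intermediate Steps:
Function('R')(C, w) = Add(11, C) (Function('R')(C, w) = Add(C, 11) = Add(11, C))
n = -384 (n = Mul(8, -48) = -384)
Function('g')(c) = Pow(Add(-384, c), Rational(1, 2))
Pow(Add(-11187, Function('g')(Function('R')(-10, Function('m')(3, 4)))), Rational(1, 2)) = Pow(Add(-11187, Pow(Add(-384, Add(11, -10)), Rational(1, 2))), Rational(1, 2)) = Pow(Add(-11187, Pow(Add(-384, 1), Rational(1, 2))), Rational(1, 2)) = Pow(Add(-11187, Pow(-383, Rational(1, 2))), Rational(1, 2)) = Pow(Add(-11187, Mul(I, Pow(383, Rational(1, 2)))), Rational(1, 2))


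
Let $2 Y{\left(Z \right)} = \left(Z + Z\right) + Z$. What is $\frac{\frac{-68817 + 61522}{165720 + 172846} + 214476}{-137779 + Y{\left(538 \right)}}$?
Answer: $- \frac{72614274121}{46374062152} \approx -1.5658$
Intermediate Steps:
$Y{\left(Z \right)} = \frac{3 Z}{2}$ ($Y{\left(Z \right)} = \frac{\left(Z + Z\right) + Z}{2} = \frac{2 Z + Z}{2} = \frac{3 Z}{2}$)
$\frac{\frac{-68817 + 61522}{165720 + 172846} + 214476}{-137779 + Y{\left(538 \right)}} = \frac{\frac{-68817 + 61522}{165720 + 172846} + 214476}{-137779 + \frac{3}{2} \cdot 538} = \frac{- \frac{7295}{338566} + 214476}{-137779 + 807} = \frac{\left(-7295\right) \frac{1}{338566} + 214476}{-136972} = \left(- \frac{7295}{338566} + 214476\right) \left(- \frac{1}{136972}\right) = \frac{72614274121}{338566} \left(- \frac{1}{136972}\right) = - \frac{72614274121}{46374062152}$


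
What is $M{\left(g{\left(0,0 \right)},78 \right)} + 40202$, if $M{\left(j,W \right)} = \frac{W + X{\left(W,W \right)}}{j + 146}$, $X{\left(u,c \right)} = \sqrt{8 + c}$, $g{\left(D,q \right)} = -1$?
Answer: $\frac{5829368}{145} + \frac{\sqrt{86}}{145} \approx 40203.0$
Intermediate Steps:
$M{\left(j,W \right)} = \frac{W + \sqrt{8 + W}}{146 + j}$ ($M{\left(j,W \right)} = \frac{W + \sqrt{8 + W}}{j + 146} = \frac{W + \sqrt{8 + W}}{146 + j}$)
$M{\left(g{\left(0,0 \right)},78 \right)} + 40202 = \frac{78 + \sqrt{8 + 78}}{146 - 1} + 40202 = \frac{78 + \sqrt{86}}{145} + 40202 = \left(\frac{78}{145} + \frac{\sqrt{86}}{145}\right) + 40202 = \frac{5829368}{145} + \frac{\sqrt{86}}{145}$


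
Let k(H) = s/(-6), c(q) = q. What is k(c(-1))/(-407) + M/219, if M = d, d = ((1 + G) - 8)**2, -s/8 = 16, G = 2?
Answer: 5503/89133 ≈ 0.061739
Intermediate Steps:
s = -128 (s = -8*16 = -128)
k(H) = 64/3 (k(H) = -128/(-6) = -128*(-1/6) = 64/3)
d = 25 (d = ((1 + 2) - 8)**2 = (3 - 8)**2 = (-5)**2 = 25)
M = 25
k(c(-1))/(-407) + M/219 = (64/3)/(-407) + 25/219 = (64/3)*(-1/407) + 25*(1/219) = -64/1221 + 25/219 = 5503/89133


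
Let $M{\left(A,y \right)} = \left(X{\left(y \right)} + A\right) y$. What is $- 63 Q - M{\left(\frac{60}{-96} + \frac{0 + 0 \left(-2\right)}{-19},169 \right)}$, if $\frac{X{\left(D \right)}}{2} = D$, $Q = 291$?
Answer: $- \frac{602795}{8} \approx -75349.0$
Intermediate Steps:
$X{\left(D \right)} = 2 D$
$M{\left(A,y \right)} = y \left(A + 2 y\right)$ ($M{\left(A,y \right)} = \left(2 y + A\right) y = \left(A + 2 y\right) y = y \left(A + 2 y\right)$)
$- 63 Q - M{\left(\frac{60}{-96} + \frac{0 + 0 \left(-2\right)}{-19},169 \right)} = \left(-63\right) 291 - 169 \left(\left(\frac{60}{-96} + \frac{0 + 0 \left(-2\right)}{-19}\right) + 2 \cdot 169\right) = -18333 - 169 \left(\left(60 \left(- \frac{1}{96}\right) + \left(0 + 0\right) \left(- \frac{1}{19}\right)\right) + 338\right) = -18333 - 169 \left(\left(- \frac{5}{8} + 0 \left(- \frac{1}{19}\right)\right) + 338\right) = -18333 - 169 \left(\left(- \frac{5}{8} + 0\right) + 338\right) = -18333 - 169 \left(- \frac{5}{8} + 338\right) = -18333 - 169 \cdot \frac{2699}{8} = -18333 - \frac{456131}{8} = - \frac{602795}{8}$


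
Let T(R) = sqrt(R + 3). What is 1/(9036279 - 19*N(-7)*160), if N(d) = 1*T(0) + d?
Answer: 9057559/82039347313681 + 3040*sqrt(3)/82039347313681 ≈ 1.1047e-7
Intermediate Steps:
T(R) = sqrt(3 + R)
N(d) = d + sqrt(3) (N(d) = 1*sqrt(3 + 0) + d = 1*sqrt(3) + d = sqrt(3) + d = d + sqrt(3))
1/(9036279 - 19*N(-7)*160) = 1/(9036279 - 19*(-7 + sqrt(3))*160) = 1/(9036279 + (133 - 19*sqrt(3))*160) = 1/(9036279 + (21280 - 3040*sqrt(3))) = 1/(9057559 - 3040*sqrt(3))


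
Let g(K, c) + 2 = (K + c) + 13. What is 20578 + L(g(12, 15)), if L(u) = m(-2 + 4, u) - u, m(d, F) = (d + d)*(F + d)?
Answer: 20700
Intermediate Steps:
g(K, c) = 11 + K + c (g(K, c) = -2 + ((K + c) + 13) = -2 + (13 + K + c) = 11 + K + c)
m(d, F) = 2*d*(F + d) (m(d, F) = (2*d)*(F + d) = 2*d*(F + d))
L(u) = 8 + 3*u (L(u) = 2*(-2 + 4)*(u + (-2 + 4)) - u = 2*2*(u + 2) - u = 2*2*(2 + u) - u = (8 + 4*u) - u = 8 + 3*u)
20578 + L(g(12, 15)) = 20578 + (8 + 3*(11 + 12 + 15)) = 20578 + (8 + 3*38) = 20578 + (8 + 114) = 20578 + 122 = 20700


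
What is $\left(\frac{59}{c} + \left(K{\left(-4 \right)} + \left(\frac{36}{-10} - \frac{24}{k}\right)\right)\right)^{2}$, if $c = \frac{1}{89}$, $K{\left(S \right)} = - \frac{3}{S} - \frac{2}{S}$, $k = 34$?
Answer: $\frac{3183730058601}{115600} \approx 2.7541 \cdot 10^{7}$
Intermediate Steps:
$K{\left(S \right)} = - \frac{5}{S}$
$c = \frac{1}{89} \approx 0.011236$
$\left(\frac{59}{c} + \left(K{\left(-4 \right)} + \left(\frac{36}{-10} - \frac{24}{k}\right)\right)\right)^{2} = \left(59 \frac{1}{\frac{1}{89}} + \left(- \frac{5}{-4} + \left(\frac{36}{-10} - \frac{24}{34}\right)\right)\right)^{2} = \left(59 \cdot 89 + \left(\left(-5\right) \left(- \frac{1}{4}\right) + \left(36 \left(- \frac{1}{10}\right) - \frac{12}{17}\right)\right)\right)^{2} = \left(5251 + \left(\frac{5}{4} - \frac{366}{85}\right)\right)^{2} = \left(5251 - \frac{1039}{340}\right)^{2} = \left(\frac{1784301}{340}\right)^{2} = \frac{3183730058601}{115600}$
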